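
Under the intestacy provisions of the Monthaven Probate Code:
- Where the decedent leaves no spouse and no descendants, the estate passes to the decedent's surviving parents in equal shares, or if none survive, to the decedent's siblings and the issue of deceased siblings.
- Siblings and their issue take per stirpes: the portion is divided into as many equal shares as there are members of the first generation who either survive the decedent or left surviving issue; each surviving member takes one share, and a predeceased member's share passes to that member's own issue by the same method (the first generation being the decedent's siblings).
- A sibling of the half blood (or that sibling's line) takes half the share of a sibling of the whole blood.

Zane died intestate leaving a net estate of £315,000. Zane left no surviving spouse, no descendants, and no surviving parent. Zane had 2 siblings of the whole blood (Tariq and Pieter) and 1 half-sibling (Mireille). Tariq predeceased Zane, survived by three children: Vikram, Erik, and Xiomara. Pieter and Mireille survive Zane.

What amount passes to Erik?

The entire £315,000 passes to the siblings and their issue.
Counting each half-blood sibling's line as half a unit, there are 5/2 units in £315,000, so one unit is £126,000. Whole-blood lines (Tariq and Pieter) take £126,000 each; half-blood lines (Mireille) take £63,000 each.
Tariq's share (£126,000) is divided into 3 shares of £42,000: Vikram, Erik, and Xiomara each take £42,000.

Erik receives £42,000.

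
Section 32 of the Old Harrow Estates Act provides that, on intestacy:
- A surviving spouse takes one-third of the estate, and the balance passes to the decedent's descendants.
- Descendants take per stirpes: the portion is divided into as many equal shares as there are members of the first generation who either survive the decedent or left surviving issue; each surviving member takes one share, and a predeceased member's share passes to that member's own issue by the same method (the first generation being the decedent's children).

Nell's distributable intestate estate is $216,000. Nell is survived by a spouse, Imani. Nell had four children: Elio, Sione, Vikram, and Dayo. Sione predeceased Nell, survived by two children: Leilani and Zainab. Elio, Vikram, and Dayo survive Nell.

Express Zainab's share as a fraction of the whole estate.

Imani takes one-third of $216,000 = $72,000. The remaining $144,000 passes to the descendants.
The descendants' portion ($144,000) is divided into 4 shares of $36,000: Elio, Vikram, and Dayo each take $36,000; Sione's $36,000 share passes to Sione's issue.
Sione's share ($36,000) is divided into 2 shares of $18,000: Leilani and Zainab each take $18,000.

Zainab receives 1/12 of the estate.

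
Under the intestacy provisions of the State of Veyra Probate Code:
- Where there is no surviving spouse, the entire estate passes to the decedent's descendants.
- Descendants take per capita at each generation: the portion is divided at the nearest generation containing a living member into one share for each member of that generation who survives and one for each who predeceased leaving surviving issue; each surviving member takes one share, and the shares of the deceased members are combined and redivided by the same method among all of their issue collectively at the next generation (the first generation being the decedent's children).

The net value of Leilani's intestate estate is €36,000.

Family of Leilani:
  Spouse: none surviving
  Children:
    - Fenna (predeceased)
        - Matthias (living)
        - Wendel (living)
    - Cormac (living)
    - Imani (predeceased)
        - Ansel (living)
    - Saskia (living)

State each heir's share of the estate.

The entire €36,000 passes to the descendants.
That amount (€36,000) is divided at the children's generation into 4 shares of €9,000. Cormac and Saskia each take €9,000. The 2 shares of the deceased (Fenna and Imani) are combined into a pool of €18,000.
That pool (€18,000) is divided at the grandchildren's generation equally among Matthias, Wendel, and Ansel: €6,000 each.

Matthias: €6,000; Wendel: €6,000; Cormac: €9,000; Ansel: €6,000; Saskia: €9,000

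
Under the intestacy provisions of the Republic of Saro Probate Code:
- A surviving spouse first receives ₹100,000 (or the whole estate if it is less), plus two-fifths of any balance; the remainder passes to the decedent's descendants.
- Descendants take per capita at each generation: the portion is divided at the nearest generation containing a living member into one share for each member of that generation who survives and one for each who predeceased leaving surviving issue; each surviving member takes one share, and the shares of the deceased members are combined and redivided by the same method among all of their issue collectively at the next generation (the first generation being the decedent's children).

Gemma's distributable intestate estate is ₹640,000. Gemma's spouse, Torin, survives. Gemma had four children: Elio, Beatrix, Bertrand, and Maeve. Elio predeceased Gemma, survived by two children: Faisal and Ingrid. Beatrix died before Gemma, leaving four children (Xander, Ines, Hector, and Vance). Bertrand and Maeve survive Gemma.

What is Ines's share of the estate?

Ines receives ₹27,000.

Torin first takes ₹100,000, leaving a balance of ₹540,000. Torin then takes two-fifths of the balance (₹216,000), for a total of ₹316,000. The remaining ₹324,000 passes to the descendants.
The descendants' portion (₹324,000) is divided at the children's generation into 4 shares of ₹81,000. Bertrand and Maeve each take ₹81,000. The 2 shares of the deceased (Elio and Beatrix) are combined into a pool of ₹162,000.
That pool (₹162,000) is divided at the grandchildren's generation equally among Faisal, Ingrid, Xander, Ines, Hector, and Vance: ₹27,000 each.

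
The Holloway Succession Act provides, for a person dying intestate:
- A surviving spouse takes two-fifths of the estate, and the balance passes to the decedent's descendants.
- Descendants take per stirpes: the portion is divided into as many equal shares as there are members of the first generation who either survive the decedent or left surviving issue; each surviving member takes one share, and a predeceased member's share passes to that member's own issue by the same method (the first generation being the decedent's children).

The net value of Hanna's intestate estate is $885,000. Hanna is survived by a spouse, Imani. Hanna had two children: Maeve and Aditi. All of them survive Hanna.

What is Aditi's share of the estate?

Imani takes two-fifths of $885,000 = $354,000. The remaining $531,000 passes to the descendants.
The descendants' portion ($531,000) is divided into 2 shares of $265,500: Maeve and Aditi each take $265,500.

Aditi receives $265,500.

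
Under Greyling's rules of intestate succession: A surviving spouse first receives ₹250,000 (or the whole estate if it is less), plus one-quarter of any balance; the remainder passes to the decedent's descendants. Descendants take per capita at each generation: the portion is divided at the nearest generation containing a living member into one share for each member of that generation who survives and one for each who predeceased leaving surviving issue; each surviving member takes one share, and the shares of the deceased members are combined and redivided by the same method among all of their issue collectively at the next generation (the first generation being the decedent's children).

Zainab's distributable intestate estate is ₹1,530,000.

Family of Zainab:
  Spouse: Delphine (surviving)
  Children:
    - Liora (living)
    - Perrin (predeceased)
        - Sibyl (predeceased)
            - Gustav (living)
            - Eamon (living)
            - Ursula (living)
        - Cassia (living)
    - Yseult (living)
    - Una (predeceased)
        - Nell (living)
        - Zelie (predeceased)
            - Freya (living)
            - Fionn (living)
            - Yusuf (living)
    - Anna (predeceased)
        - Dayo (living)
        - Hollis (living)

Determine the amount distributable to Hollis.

Delphine first takes ₹250,000, leaving a balance of ₹1,280,000. Delphine then takes one-quarter of the balance (₹320,000), for a total of ₹570,000. The remaining ₹960,000 passes to the descendants.
The descendants' portion (₹960,000) is divided at the children's generation into 5 shares of ₹192,000. Liora and Yseult each take ₹192,000. The 3 shares of the deceased (Perrin, Una, and Anna) are combined into a pool of ₹576,000.
That pool (₹576,000) is divided at the grandchildren's generation into 6 shares of ₹96,000. Cassia, Nell, Dayo, and Hollis each take ₹96,000. The 2 shares of the deceased (Sibyl and Zelie) are combined into a pool of ₹192,000.
That pool (₹192,000) is divided at the great-grandchildren's generation equally among Gustav, Eamon, Ursula, Freya, Fionn, and Yusuf: ₹32,000 each.

Hollis receives ₹96,000.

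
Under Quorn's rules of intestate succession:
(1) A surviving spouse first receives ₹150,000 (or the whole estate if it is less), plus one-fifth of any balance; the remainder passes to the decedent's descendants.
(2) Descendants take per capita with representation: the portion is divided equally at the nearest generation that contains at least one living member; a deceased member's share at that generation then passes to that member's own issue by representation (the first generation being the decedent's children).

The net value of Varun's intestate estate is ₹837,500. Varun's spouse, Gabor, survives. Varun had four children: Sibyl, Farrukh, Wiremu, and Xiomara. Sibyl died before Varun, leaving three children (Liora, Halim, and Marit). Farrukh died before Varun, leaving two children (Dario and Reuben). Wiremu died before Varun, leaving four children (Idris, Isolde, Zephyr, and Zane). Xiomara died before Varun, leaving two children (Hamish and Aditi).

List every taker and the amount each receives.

Gabor first takes ₹150,000, leaving a balance of ₹687,500. Gabor then takes one-fifth of the balance (₹137,500), for a total of ₹287,500. The remaining ₹550,000 passes to the descendants.
No child survives, so the initial division is made at the grandchildren's generation.
The descendants' portion (₹550,000) is divided into 11 shares of ₹50,000: Liora, Halim, Marit, Dario, Reuben, Idris, Isolde, Zephyr, Zane, Hamish, and Aditi each take ₹50,000.

Gabor: ₹287,500; Liora: ₹50,000; Halim: ₹50,000; Marit: ₹50,000; Dario: ₹50,000; Reuben: ₹50,000; Idris: ₹50,000; Isolde: ₹50,000; Zephyr: ₹50,000; Zane: ₹50,000; Hamish: ₹50,000; Aditi: ₹50,000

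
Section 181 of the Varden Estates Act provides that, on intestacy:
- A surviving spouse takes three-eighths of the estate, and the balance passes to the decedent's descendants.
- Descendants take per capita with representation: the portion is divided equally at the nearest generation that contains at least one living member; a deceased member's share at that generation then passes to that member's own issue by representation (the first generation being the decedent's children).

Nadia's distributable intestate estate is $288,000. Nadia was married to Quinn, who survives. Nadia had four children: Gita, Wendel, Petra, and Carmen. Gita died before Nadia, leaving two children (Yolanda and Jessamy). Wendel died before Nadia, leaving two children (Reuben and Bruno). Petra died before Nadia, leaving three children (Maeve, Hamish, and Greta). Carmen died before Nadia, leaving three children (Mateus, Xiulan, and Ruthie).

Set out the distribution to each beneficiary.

Quinn: $108,000; Yolanda: $18,000; Jessamy: $18,000; Reuben: $18,000; Bruno: $18,000; Maeve: $18,000; Hamish: $18,000; Greta: $18,000; Mateus: $18,000; Xiulan: $18,000; Ruthie: $18,000

Quinn takes three-eighths of $288,000 = $108,000. The remaining $180,000 passes to the descendants.
No child survives, so the initial division is made at the grandchildren's generation.
The descendants' portion ($180,000) is divided into 10 shares of $18,000: Yolanda, Jessamy, Reuben, Bruno, Maeve, Hamish, Greta, Mateus, Xiulan, and Ruthie each take $18,000.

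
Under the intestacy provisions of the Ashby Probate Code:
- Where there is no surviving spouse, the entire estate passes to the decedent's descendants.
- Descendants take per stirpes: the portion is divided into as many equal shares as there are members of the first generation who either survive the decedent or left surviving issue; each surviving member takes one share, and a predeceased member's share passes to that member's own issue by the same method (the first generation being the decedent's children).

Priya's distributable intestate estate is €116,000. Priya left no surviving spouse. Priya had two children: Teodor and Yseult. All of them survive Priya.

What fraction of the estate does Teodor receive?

Teodor receives 1/2 of the estate.

The entire €116,000 passes to the descendants.
That amount (€116,000) is divided into 2 shares of €58,000: Teodor and Yseult each take €58,000.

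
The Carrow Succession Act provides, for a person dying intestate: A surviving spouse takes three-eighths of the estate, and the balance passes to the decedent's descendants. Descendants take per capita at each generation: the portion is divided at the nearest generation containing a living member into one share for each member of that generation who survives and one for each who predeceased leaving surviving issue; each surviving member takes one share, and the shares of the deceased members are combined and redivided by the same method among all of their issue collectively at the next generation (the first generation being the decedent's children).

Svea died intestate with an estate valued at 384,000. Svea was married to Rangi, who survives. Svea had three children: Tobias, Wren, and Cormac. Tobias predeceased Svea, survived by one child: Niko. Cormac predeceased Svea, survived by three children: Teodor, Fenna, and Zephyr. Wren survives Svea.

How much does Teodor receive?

Teodor receives 40,000.

Rangi takes three-eighths of 384,000 = 144,000. The remaining 240,000 passes to the descendants.
The descendants' portion (240,000) is divided at the children's generation into 3 shares of 80,000. Wren takes 80,000. The 2 shares of the deceased (Tobias and Cormac) are combined into a pool of 160,000.
That pool (160,000) is divided at the grandchildren's generation equally among Niko, Teodor, Fenna, and Zephyr: 40,000 each.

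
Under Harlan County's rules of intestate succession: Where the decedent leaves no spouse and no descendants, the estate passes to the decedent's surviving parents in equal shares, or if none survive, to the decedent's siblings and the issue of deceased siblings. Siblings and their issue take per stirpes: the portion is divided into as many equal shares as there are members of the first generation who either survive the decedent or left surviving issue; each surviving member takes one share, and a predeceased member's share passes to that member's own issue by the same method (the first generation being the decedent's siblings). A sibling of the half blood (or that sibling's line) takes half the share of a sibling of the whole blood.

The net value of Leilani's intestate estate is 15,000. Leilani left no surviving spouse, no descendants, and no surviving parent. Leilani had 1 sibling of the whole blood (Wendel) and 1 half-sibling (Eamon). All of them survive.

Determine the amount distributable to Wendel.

The entire 15,000 passes to the siblings and their issue.
Counting each half-blood sibling's line as half a unit, there are 3/2 units in 15,000, so one unit is 10,000. Whole-blood lines (Wendel) take 10,000 each; half-blood lines (Eamon) take 5,000 each.

Wendel receives 10,000.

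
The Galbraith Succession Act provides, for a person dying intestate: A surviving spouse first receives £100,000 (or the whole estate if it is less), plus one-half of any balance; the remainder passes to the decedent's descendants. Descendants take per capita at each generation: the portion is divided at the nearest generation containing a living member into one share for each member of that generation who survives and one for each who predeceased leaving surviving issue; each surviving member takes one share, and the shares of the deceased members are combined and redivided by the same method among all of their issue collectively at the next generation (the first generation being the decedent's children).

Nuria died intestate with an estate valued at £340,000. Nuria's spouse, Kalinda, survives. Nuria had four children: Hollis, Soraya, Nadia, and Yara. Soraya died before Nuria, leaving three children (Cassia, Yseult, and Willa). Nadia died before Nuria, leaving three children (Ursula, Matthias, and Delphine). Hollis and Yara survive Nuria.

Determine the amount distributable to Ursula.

Kalinda first takes £100,000, leaving a balance of £240,000. Kalinda then takes one-half of the balance (£120,000), for a total of £220,000. The remaining £120,000 passes to the descendants.
The descendants' portion (£120,000) is divided at the children's generation into 4 shares of £30,000. Hollis and Yara each take £30,000. The 2 shares of the deceased (Soraya and Nadia) are combined into a pool of £60,000.
That pool (£60,000) is divided at the grandchildren's generation equally among Cassia, Yseult, Willa, Ursula, Matthias, and Delphine: £10,000 each.

Ursula receives £10,000.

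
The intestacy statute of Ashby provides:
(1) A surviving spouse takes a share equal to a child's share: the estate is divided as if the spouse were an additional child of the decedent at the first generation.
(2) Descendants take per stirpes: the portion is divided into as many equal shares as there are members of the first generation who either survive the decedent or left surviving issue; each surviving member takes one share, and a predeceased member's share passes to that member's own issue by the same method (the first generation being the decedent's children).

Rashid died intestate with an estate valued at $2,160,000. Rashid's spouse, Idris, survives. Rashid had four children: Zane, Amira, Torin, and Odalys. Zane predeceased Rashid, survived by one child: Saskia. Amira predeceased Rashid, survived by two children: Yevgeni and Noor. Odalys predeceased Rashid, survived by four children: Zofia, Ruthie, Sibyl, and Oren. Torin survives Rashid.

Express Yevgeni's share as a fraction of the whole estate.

Yevgeni receives 1/10 of the estate.

The spouse counts as an additional share at the children's level, so there are 5 primary shares of $432,000. Idris takes one such share ($432,000).
The children's combined portion ($1,728,000) is divided into 4 shares of $432,000: Torin takes $432,000; Zane's $432,000 share passes to Zane's issue; Amira's $432,000 share passes to Amira's issue; Odalys's $432,000 share passes to Odalys's issue.
Zane's share ($432,000) passes entirely to Saskia.
Amira's share ($432,000) is divided into 2 shares of $216,000: Yevgeni and Noor each take $216,000.
Odalys's share ($432,000) is divided into 4 shares of $108,000: Zofia, Ruthie, Sibyl, and Oren each take $108,000.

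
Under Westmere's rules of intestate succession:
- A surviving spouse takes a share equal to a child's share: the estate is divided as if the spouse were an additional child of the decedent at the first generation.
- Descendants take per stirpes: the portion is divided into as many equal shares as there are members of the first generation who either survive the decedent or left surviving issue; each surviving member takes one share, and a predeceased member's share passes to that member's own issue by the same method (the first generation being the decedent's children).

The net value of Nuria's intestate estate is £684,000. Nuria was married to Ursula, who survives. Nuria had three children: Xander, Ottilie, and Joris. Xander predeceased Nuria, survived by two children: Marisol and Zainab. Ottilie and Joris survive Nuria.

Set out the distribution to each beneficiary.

Ursula: £171,000; Marisol: £85,500; Zainab: £85,500; Ottilie: £171,000; Joris: £171,000

The spouse counts as an additional share at the children's level, so there are 4 primary shares of £171,000. Ursula takes one such share (£171,000).
The children's combined portion (£513,000) is divided into 3 shares of £171,000: Ottilie and Joris each take £171,000; Xander's £171,000 share passes to Xander's issue.
Xander's share (£171,000) is divided into 2 shares of £85,500: Marisol and Zainab each take £85,500.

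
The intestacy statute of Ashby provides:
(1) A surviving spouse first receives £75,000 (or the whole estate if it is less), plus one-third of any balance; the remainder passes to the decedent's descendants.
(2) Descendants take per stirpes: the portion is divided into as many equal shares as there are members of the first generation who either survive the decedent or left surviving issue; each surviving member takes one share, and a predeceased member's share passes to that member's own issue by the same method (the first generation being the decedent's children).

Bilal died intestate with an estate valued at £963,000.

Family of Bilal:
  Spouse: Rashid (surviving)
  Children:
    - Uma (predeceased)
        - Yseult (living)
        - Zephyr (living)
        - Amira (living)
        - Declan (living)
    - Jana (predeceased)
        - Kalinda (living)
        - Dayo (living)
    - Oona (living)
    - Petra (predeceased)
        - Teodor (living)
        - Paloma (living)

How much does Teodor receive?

Rashid first takes £75,000, leaving a balance of £888,000. Rashid then takes one-third of the balance (£296,000), for a total of £371,000. The remaining £592,000 passes to the descendants.
The descendants' portion (£592,000) is divided into 4 shares of £148,000: Oona takes £148,000; Uma's £148,000 share passes to Uma's issue; Jana's £148,000 share passes to Jana's issue; Petra's £148,000 share passes to Petra's issue.
Uma's share (£148,000) is divided into 4 shares of £37,000: Yseult, Zephyr, Amira, and Declan each take £37,000.
Jana's share (£148,000) is divided into 2 shares of £74,000: Kalinda and Dayo each take £74,000.
Petra's share (£148,000) is divided into 2 shares of £74,000: Teodor and Paloma each take £74,000.

Teodor receives £74,000.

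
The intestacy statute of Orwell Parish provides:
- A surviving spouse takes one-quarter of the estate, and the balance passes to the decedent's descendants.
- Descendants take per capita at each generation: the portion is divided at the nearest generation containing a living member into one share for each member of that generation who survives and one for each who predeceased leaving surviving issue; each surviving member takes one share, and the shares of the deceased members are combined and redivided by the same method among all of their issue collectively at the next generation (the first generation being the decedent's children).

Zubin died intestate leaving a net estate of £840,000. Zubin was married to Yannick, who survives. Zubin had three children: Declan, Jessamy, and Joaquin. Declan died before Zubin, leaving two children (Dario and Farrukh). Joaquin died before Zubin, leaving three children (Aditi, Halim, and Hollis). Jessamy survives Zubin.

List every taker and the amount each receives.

Yannick takes one-quarter of £840,000 = £210,000. The remaining £630,000 passes to the descendants.
The descendants' portion (£630,000) is divided at the children's generation into 3 shares of £210,000. Jessamy takes £210,000. The 2 shares of the deceased (Declan and Joaquin) are combined into a pool of £420,000.
That pool (£420,000) is divided at the grandchildren's generation equally among Dario, Farrukh, Aditi, Halim, and Hollis: £84,000 each.

Yannick: £210,000; Dario: £84,000; Farrukh: £84,000; Jessamy: £210,000; Aditi: £84,000; Halim: £84,000; Hollis: £84,000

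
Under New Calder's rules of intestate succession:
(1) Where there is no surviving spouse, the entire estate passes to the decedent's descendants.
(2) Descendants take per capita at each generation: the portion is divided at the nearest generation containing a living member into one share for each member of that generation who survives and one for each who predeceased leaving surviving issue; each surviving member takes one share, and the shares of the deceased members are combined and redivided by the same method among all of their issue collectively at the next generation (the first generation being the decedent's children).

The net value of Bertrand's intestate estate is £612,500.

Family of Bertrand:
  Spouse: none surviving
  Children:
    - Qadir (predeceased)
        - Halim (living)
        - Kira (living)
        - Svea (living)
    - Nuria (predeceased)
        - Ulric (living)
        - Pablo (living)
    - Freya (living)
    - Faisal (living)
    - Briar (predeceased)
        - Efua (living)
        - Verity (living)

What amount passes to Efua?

The entire £612,500 passes to the descendants.
That amount (£612,500) is divided at the children's generation into 5 shares of £122,500. Freya and Faisal each take £122,500. The 3 shares of the deceased (Qadir, Nuria, and Briar) are combined into a pool of £367,500.
That pool (£367,500) is divided at the grandchildren's generation equally among Halim, Kira, Svea, Ulric, Pablo, Efua, and Verity: £52,500 each.

Efua receives £52,500.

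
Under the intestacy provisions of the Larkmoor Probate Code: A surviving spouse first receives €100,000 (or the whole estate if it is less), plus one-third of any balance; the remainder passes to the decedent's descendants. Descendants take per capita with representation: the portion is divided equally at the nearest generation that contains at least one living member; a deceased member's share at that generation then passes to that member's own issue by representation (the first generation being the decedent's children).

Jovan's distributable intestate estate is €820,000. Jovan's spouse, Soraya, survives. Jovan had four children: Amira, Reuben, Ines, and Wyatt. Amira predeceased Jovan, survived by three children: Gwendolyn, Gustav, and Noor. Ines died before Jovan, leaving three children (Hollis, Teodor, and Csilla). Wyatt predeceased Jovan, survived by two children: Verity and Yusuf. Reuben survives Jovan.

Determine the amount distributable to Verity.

Verity receives €60,000.

Soraya first takes €100,000, leaving a balance of €720,000. Soraya then takes one-third of the balance (€240,000), for a total of €340,000. The remaining €480,000 passes to the descendants.
The descendants' portion (€480,000) is divided into 4 shares of €120,000: Reuben takes €120,000; Amira's €120,000 share passes to Amira's issue; Ines's €120,000 share passes to Ines's issue; Wyatt's €120,000 share passes to Wyatt's issue.
Amira's share (€120,000) is divided into 3 shares of €40,000: Gwendolyn, Gustav, and Noor each take €40,000.
Ines's share (€120,000) is divided into 3 shares of €40,000: Hollis, Teodor, and Csilla each take €40,000.
Wyatt's share (€120,000) is divided into 2 shares of €60,000: Verity and Yusuf each take €60,000.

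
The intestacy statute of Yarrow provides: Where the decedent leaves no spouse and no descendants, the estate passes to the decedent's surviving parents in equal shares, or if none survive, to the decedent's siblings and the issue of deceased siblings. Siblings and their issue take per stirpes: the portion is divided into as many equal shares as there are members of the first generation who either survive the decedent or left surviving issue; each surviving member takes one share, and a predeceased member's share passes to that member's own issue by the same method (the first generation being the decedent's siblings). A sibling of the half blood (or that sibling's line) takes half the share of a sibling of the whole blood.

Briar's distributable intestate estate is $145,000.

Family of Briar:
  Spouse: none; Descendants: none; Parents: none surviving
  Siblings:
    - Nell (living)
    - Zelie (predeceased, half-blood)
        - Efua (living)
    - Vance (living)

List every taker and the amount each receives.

The entire $145,000 passes to the siblings and their issue.
Counting each half-blood sibling's line as half a unit, there are 5/2 units in $145,000, so one unit is $58,000. Whole-blood lines (Nell and Vance) take $58,000 each; half-blood lines (Zelie) take $29,000 each.
Zelie's share ($29,000) passes entirely to Efua.

Nell: $58,000; Efua: $29,000; Vance: $58,000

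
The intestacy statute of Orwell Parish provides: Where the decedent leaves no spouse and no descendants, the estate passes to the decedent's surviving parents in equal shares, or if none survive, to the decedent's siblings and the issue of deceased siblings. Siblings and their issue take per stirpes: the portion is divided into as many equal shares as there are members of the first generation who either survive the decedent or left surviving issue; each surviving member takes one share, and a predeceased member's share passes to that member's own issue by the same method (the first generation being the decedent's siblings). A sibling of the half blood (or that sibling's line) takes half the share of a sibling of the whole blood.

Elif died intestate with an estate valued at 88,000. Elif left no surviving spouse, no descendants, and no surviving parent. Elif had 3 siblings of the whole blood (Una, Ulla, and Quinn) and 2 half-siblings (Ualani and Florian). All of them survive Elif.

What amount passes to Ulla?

Ulla receives 22,000.

The entire 88,000 passes to the siblings and their issue.
Counting each half-blood sibling's line as half a unit, there are 4 units in 88,000, so one unit is 22,000. Whole-blood lines (Una, Ulla, and Quinn) take 22,000 each; half-blood lines (Ualani and Florian) take 11,000 each.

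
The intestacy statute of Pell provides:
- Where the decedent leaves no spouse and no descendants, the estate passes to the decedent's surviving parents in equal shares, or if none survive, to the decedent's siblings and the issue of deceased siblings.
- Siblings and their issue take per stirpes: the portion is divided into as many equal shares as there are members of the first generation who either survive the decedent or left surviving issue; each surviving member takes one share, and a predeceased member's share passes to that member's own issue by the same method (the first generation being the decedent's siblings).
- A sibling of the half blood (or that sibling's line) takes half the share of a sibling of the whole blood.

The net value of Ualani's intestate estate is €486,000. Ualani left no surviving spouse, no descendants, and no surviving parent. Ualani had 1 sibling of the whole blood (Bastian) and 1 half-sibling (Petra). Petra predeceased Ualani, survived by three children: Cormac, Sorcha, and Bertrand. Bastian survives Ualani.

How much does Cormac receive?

Cormac receives €54,000.

The entire €486,000 passes to the siblings and their issue.
Counting each half-blood sibling's line as half a unit, there are 3/2 units in €486,000, so one unit is €324,000. Whole-blood lines (Bastian) take €324,000 each; half-blood lines (Petra) take €162,000 each.
Petra's share (€162,000) is divided into 3 shares of €54,000: Cormac, Sorcha, and Bertrand each take €54,000.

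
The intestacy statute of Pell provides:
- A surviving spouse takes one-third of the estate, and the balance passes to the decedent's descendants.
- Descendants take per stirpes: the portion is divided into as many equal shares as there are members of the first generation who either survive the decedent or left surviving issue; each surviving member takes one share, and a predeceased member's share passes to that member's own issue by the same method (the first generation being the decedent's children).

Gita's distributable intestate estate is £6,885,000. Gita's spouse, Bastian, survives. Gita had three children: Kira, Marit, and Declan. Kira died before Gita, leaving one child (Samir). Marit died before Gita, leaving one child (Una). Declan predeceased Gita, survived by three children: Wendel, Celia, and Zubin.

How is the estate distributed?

Bastian: £2,295,000; Samir: £1,530,000; Una: £1,530,000; Wendel: £510,000; Celia: £510,000; Zubin: £510,000

Bastian takes one-third of £6,885,000 = £2,295,000. The remaining £4,590,000 passes to the descendants.
The descendants' portion (£4,590,000) is divided into 3 shares of £1,530,000: Kira's £1,530,000 share passes to Kira's issue; Marit's £1,530,000 share passes to Marit's issue; Declan's £1,530,000 share passes to Declan's issue.
Kira's share (£1,530,000) passes entirely to Samir.
Marit's share (£1,530,000) passes entirely to Una.
Declan's share (£1,530,000) is divided into 3 shares of £510,000: Wendel, Celia, and Zubin each take £510,000.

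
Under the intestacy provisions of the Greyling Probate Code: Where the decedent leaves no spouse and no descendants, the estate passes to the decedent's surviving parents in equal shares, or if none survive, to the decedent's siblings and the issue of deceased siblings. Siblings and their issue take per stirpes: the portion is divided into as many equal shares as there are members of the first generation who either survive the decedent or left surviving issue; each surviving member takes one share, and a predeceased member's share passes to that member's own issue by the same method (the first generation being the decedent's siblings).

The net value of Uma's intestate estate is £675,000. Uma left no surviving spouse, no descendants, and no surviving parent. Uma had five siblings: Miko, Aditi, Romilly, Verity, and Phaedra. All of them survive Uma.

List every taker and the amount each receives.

Miko: £135,000; Aditi: £135,000; Romilly: £135,000; Verity: £135,000; Phaedra: £135,000

The entire £675,000 passes to the siblings and their issue.
That amount (£675,000) is divided into 5 shares of £135,000: Miko, Aditi, Romilly, Verity, and Phaedra each take £135,000.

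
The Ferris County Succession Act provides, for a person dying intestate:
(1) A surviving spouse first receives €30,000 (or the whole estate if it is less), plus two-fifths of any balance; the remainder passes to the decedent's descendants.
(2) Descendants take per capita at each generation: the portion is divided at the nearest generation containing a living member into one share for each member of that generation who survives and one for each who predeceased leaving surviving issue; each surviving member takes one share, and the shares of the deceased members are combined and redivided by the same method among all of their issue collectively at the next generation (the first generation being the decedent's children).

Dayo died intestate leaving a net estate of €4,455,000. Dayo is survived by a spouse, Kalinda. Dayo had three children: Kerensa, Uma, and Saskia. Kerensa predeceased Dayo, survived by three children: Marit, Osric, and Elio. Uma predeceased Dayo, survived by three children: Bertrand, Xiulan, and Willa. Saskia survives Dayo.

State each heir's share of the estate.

Kalinda: €1,800,000; Marit: €295,000; Osric: €295,000; Elio: €295,000; Bertrand: €295,000; Xiulan: €295,000; Willa: €295,000; Saskia: €885,000

Kalinda first takes €30,000, leaving a balance of €4,425,000. Kalinda then takes two-fifths of the balance (€1,770,000), for a total of €1,800,000. The remaining €2,655,000 passes to the descendants.
The descendants' portion (€2,655,000) is divided at the children's generation into 3 shares of €885,000. Saskia takes €885,000. The 2 shares of the deceased (Kerensa and Uma) are combined into a pool of €1,770,000.
That pool (€1,770,000) is divided at the grandchildren's generation equally among Marit, Osric, Elio, Bertrand, Xiulan, and Willa: €295,000 each.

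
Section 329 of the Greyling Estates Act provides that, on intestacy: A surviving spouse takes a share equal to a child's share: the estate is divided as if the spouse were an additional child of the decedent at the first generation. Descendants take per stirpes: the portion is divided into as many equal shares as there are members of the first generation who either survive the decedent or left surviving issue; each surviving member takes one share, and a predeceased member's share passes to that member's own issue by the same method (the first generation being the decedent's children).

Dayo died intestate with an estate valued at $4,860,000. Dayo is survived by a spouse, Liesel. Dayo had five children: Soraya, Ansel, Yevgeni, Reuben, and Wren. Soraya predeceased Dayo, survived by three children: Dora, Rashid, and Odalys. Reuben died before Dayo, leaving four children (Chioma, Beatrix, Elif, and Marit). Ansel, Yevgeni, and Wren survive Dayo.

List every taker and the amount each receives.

The spouse counts as an additional share at the children's level, so there are 6 primary shares of $810,000. Liesel takes one such share ($810,000).
The children's combined portion ($4,050,000) is divided into 5 shares of $810,000: Ansel, Yevgeni, and Wren each take $810,000; Soraya's $810,000 share passes to Soraya's issue; Reuben's $810,000 share passes to Reuben's issue.
Soraya's share ($810,000) is divided into 3 shares of $270,000: Dora, Rashid, and Odalys each take $270,000.
Reuben's share ($810,000) is divided into 4 shares of $202,500: Chioma, Beatrix, Elif, and Marit each take $202,500.

Liesel: $810,000; Dora: $270,000; Rashid: $270,000; Odalys: $270,000; Ansel: $810,000; Yevgeni: $810,000; Chioma: $202,500; Beatrix: $202,500; Elif: $202,500; Marit: $202,500; Wren: $810,000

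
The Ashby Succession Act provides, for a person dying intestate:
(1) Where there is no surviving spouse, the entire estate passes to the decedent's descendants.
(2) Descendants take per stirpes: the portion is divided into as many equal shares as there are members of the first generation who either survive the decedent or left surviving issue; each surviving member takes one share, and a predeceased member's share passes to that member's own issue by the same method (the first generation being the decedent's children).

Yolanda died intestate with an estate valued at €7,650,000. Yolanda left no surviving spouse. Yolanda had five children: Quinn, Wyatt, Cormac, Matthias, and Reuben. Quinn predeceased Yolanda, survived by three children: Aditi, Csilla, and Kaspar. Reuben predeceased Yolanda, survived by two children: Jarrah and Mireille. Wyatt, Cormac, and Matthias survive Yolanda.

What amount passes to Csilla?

Csilla receives €510,000.

The entire €7,650,000 passes to the descendants.
That amount (€7,650,000) is divided into 5 shares of €1,530,000: Wyatt, Cormac, and Matthias each take €1,530,000; Quinn's €1,530,000 share passes to Quinn's issue; Reuben's €1,530,000 share passes to Reuben's issue.
Quinn's share (€1,530,000) is divided into 3 shares of €510,000: Aditi, Csilla, and Kaspar each take €510,000.
Reuben's share (€1,530,000) is divided into 2 shares of €765,000: Jarrah and Mireille each take €765,000.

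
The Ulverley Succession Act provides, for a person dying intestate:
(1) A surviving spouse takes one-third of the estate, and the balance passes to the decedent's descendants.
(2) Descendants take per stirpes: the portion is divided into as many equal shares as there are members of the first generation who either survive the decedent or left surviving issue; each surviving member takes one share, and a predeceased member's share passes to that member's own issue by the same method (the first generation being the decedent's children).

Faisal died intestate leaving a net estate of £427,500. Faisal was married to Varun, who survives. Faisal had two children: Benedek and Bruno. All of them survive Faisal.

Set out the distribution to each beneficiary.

Varun takes one-third of £427,500 = £142,500. The remaining £285,000 passes to the descendants.
The descendants' portion (£285,000) is divided into 2 shares of £142,500: Benedek and Bruno each take £142,500.

Varun: £142,500; Benedek: £142,500; Bruno: £142,500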